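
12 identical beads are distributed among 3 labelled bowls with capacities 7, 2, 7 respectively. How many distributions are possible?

12

By stars and bars, unrestricted non-negative solutions to x_1+…+x_3 = 12 number C(12+2,2) = 91.
Subtract solutions that violate a single cap (substitute x_i' = x_i − (cap_i+1)): x_1 ≥ 8 gives C(6,2) = 15; x_2 ≥ 3 gives C(11,2) = 55; x_3 ≥ 8 gives C(6,2) = 15. Together 85.
Add back pairs where two caps are both exceeded: 3 + 0 + 3 = 6.
By inclusion–exclusion the count is 91 − 85 + 6 = 12.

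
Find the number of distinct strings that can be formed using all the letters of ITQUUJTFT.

30240

ITQUUJTFT has 9 letters with T appearing 3 times and U appearing twice.
The number of distinct arrangements is 9!/(3!·2!) = 362880/12 = 30240.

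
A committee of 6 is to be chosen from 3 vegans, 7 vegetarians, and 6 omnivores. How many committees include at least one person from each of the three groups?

6006

With no constraint there are C(16,6) = 8008 possible selections.
Subtract selections that omit an entire group: no vegans → C(13,6) = 1716; no vegetarians → C(9,6) = 84; no omnivores → C(10,6) = 210.
Add back selections omitting two groups (i.e. drawn from a single group): C(3,6) + C(7,6) + C(6,6) = 8.
By inclusion–exclusion: 8008 − 2010 + 8 = 6006.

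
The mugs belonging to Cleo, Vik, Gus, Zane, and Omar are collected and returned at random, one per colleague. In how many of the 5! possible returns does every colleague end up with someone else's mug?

44

This is the derangement count D_5: permutations of 5 items with no fixed point.
By inclusion–exclusion this is Σ_{j=0}^{5} (−1)^j C(5,j)·(5−j)!.
Computing: 120 − 120 + 60 − 20 + 5 − 1 = 44.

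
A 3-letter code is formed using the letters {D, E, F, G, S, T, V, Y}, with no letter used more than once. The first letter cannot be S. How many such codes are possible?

294

The first letter has 8−1 = 7 choices (anything except S).
The remaining 2 letters are filled from the other 7 symbols without repetition: 7 × 6 = 42.
Total: 7 × 42 = 294.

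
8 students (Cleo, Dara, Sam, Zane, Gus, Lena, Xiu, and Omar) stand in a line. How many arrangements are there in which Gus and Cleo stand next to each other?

Glue Gus and Cleo into one block (2 internal orders), leaving 7 units to arrange in a row.
That gives 2 × 7! = 2 × 5040 = 10080.

10080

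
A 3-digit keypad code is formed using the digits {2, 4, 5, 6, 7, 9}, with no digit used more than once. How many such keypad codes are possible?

This is a permutation of 3 out of 6: P(6,3) = 6!/3!.
That product is 6 × 5 × 4 = 120.

120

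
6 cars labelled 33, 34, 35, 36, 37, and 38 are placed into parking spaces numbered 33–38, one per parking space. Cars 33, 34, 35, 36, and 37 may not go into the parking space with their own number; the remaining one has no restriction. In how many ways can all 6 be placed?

309

Let Aᵢ (for 33 ≤ i ≤ 37) be the placements that put car i in its forbidden parking space. Any j of these fix j positions, leaving (6−j)! ways to fill the rest, and there are C(5,j) ways to pick which j.
By inclusion–exclusion, the number of valid placements is Σ_{j=0}^{5} (−1)^j C(5,j)·(6−j)!.
Computing: 720 − 600 + 240 − 60 + 10 − 1 = 309.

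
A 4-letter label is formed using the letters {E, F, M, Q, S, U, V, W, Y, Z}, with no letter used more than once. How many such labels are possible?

5040

This is a permutation of 4 out of 10: P(10,4) = 10!/6!.
That product is 10 × 9 × 8 × 7 = 5040.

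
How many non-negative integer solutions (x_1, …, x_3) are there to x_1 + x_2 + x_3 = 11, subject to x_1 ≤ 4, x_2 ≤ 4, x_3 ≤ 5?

6

By stars and bars, unrestricted non-negative solutions to x_1+…+x_3 = 11 number C(11+2,2) = 78.
Subtract solutions that violate a single cap (substitute x_i' = x_i − (cap_i+1)): x_1 ≥ 5 gives C(8,2) = 28; x_2 ≥ 5 gives C(8,2) = 28; x_3 ≥ 6 gives C(7,2) = 21. Together 77.
Add back pairs where two caps are both exceeded: 3 + 1 + 1 = 5.
By inclusion–exclusion the count is 78 − 77 + 5 = 6.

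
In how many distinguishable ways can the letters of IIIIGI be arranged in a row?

6

IIIIGI has 6 letters with I appearing 5 times.
Dividing 6! = 720 by 5! = 120 for the repeated letters gives 6.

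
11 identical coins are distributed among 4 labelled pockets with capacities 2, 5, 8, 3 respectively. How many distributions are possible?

62

Ignoring the caps, the number of non-negative solutions to x_1+…+x_4 = 11 is C(14,3) = 364.
Subtract solutions that violate a single cap (substitute x_i' = x_i − (cap_i+1)): x_1 ≥ 3 gives C(11,3) = 165; x_2 ≥ 6 gives C(8,3) = 56; x_3 ≥ 9 gives C(5,3) = 10; x_4 ≥ 4 gives C(10,3) = 120. Together 351.
Add back pairs where two caps are both exceeded: 10 + 0 + 35 + 0 + 4 + 0 = 49.
By inclusion–exclusion the count is 364 − 351 + 49 = 62.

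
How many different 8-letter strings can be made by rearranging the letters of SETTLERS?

5040

The 8 letters of SETTLERS have repeats: E appearing twice, S appearing twice, and T appearing twice.
The number of distinct arrangements is 8!/(2!·2!·2!) = 40320/8 = 5040.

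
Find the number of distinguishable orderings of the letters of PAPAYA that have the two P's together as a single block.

Treat the 2 copies of P as a single block. The multiset to arrange is then {PP, A, A, A, Y}, 5 items in all.
That gives (5)!/(3!) = 20 arrangements.

20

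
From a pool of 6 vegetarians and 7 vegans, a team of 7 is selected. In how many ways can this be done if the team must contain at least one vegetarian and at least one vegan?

Unrestricted: C(13,7) = 1716 ways to pick any 7 of the 13.
Subtract selections that omit an entire group: no vegetarians → C(7,7) = 1; no vegans → C(6,7) = 0.
Both groups omitted at once is impossible, so 1716 − 1 = 1715.

1715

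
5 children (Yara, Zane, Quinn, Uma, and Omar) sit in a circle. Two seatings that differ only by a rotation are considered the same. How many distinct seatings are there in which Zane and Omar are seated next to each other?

12

Glue Zane and Omar into a block (2 internal orders). Seating 4 units around a circle gives (3)! arrangements.
So 2 × (3)! = 2 × 6 = 12.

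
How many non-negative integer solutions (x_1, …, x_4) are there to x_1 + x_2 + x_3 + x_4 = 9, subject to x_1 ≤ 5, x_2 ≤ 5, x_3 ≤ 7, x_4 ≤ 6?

Without the upper bounds there are C(12,3) = 220 ways to split 9 among 4 variables.
Subtract solutions that violate a single cap (substitute x_i' = x_i − (cap_i+1)): x_1 ≥ 6 gives C(6,3) = 20; x_2 ≥ 6 gives C(6,3) = 20; x_3 ≥ 8 gives C(4,3) = 4; x_4 ≥ 7 gives C(5,3) = 10. Together 54.
No two caps can be exceeded simultaneously, so the pair terms are all 0.
By inclusion–exclusion the count is 220 − 54 + 0 = 166.

166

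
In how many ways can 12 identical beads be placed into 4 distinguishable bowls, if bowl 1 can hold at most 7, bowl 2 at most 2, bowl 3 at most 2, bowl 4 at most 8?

54

Without the upper bounds there are C(15,3) = 455 ways to split 12 among 4 bowls.
Subtract solutions that violate a single cap (substitute x_i' = x_i − (cap_i+1)): x_1 ≥ 8 gives C(7,3) = 35; x_2 ≥ 3 gives C(12,3) = 220; x_3 ≥ 3 gives C(12,3) = 220; x_4 ≥ 9 gives C(6,3) = 20. Together 495.
Add back pairs where two caps are both exceeded: 4 + 4 + 0 + 84 + 1 + 1 = 94.
By inclusion–exclusion the count is 455 − 495 + 94 = 54.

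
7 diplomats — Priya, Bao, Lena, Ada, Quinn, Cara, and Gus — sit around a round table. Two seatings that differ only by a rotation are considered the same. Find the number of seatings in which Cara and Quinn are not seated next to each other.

All circular seatings of 7 people number (6)! = 720.
Those with Cara next to Quinn: fuse the pair into one unit and seat 6 units around a circle — 2·(5)! = 240.
Subtracting, 720 − 240 = 480.

480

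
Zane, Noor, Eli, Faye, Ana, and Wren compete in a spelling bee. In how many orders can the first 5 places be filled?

This is an ordered selection of 5 from 6: P(6,5).
That gives 6 × 5 × 4 × 3 × 2 = 720.

720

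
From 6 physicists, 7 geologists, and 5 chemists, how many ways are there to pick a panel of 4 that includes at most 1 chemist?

2145

Split by how many chemists are chosen (0 through 1).
Sum: C(5,0)·C(13,4) + C(5,1)·C(13,3) = 715 + 1430 = 2145.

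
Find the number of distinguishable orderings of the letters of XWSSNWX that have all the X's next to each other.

180

Treat the 2 copies of X as a single block. The multiset to arrange is then {XX, N, S, S, W, W}, 6 items in all.
That gives (6)!/(2!·2!) = 180 arrangements.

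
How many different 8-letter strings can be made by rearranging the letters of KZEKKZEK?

420

Letter multiplicities in KZEKKZEK: E×2, K×4, Z×2.
Dividing 8! = 40320 by 4!·2!·2! = 96 for the repeated letters gives 420.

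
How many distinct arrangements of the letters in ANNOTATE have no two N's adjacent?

3780

There are 8!/(2!·2!·2!) = 5040 arrangements of ANNOTATE in total.
If the two N's are adjacent, glue them into one block, leaving 7 items to arrange: (7)!/(2!·2!) = 1260 ways.
Hence 5040 − 1260 = 3780.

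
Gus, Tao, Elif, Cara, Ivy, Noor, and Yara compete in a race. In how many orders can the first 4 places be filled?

There are 7 choices for 1st place, 6 for 2nd, and so on down to 4 for position 4.
That gives 7 × 6 × 5 × 4 = 840.

840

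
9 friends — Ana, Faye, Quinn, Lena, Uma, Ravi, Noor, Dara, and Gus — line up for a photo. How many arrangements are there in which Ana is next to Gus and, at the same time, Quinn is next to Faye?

20160

Treat {Ana,Gus} as one block (2 orders) and {Quinn,Faye} as another (2 orders).
That leaves 7 units to arrange: 2 × 2 × 7! = 4 × 5040 = 20160.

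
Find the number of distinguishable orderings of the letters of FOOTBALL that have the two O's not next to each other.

7560

There are 8!/(2!·2!) = 10080 arrangements of FOOTBALL in total.
If the two O's are adjacent, glue them into one block, leaving 7 items to arrange: (7)!/(2!) = 2520 ways.
Subtracting, 10080 − 2520 = 7560 arrangements keep the O's apart.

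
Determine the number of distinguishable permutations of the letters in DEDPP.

30

The 5 letters of DEDPP have repeats: D appearing twice and P appearing twice.
Dividing 5! = 120 by 2!·2! = 4 for the repeated letters gives 30.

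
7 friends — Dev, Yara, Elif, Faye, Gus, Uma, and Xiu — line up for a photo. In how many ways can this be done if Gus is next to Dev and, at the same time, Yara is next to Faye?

480

Treat {Gus,Dev} as one block (2 orders) and {Yara,Faye} as another (2 orders).
That leaves 5 units to arrange: 2 × 2 × 5! = 4 × 120 = 480.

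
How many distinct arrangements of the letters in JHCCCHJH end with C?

210

Fix C in the last position and arrange the remaining 7 letters.
Those 7 letters have C appearing twice, H appearing 3 times, and J appearing twice, giving (7)!/(3!·2!·2!) = 210.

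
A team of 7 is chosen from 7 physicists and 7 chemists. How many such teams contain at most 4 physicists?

2941

Split by how many physicists are chosen (0 through 4).
Sum: C(7,0)·C(7,7) + C(7,1)·C(7,6) + C(7,2)·C(7,5) + C(7,3)·C(7,4) + C(7,4)·C(7,3) = 1 + 49 + 441 + 1225 + 1225 = 2941.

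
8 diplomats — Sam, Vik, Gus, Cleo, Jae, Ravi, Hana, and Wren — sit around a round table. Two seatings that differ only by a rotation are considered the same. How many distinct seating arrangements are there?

5040

Around a circle, 8 distinct people have 8!/8 = (7)! = 5040 rotationally distinct seatings.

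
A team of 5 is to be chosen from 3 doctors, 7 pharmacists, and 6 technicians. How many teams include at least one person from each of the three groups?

2730

Total 5-person selections from all 16: C(16,5) = 4368.
Subtract selections that omit an entire group: no doctors → C(13,5) = 1287; no pharmacists → C(9,5) = 126; no technicians → C(10,5) = 252.
Add back selections omitting two groups (i.e. drawn from a single group): C(3,5) + C(7,5) + C(6,5) = 27.
By inclusion–exclusion: 4368 − 1665 + 27 = 2730.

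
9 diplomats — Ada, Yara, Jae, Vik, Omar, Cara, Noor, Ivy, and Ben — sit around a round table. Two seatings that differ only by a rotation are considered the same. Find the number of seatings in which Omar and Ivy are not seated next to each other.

All circular seatings of 9 people number (8)! = 40320.
Those with Omar next to Ivy: fuse the pair into one unit and seat 8 units around a circle — 2·(7)! = 10080.
Subtracting, 40320 − 10080 = 30240.

30240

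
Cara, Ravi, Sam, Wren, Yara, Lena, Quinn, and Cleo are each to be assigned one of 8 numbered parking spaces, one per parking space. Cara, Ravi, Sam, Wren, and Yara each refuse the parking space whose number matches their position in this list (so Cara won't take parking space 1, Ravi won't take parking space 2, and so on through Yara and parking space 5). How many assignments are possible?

21234

Let Aᵢ (for 1 ≤ i ≤ 5) be the placements that put person i in their forbidden parking space. Any j of these fix j positions, leaving (8−j)! ways to fill the rest, and there are C(5,j) ways to pick which j.
By inclusion–exclusion, the number of valid placements is Σ_{j=0}^{5} (−1)^j C(5,j)·(8−j)!.
Computing: 40320 − 25200 + 7200 − 1200 + 120 − 6 = 21234.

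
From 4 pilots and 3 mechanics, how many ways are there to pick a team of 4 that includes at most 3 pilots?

Split by how many pilots are chosen (0 through 3).
Sum: C(4,0)·C(3,4) + C(4,1)·C(3,3) + C(4,2)·C(3,2) + C(4,3)·C(3,1) = 0 + 4 + 18 + 12 = 34.

34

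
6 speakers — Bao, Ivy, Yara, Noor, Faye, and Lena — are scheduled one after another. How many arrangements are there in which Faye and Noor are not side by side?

480

Of the 6! = 720 arrangements, those with Faye and Noor adjacent number 2 × 5! = 240 (treat the pair as a block with 2 internal orders).
Complementary counting: 720 − 240 = 480.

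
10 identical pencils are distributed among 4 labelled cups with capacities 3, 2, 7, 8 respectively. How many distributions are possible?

Without the upper bounds there are C(13,3) = 286 ways to split 10 among 4 cups.
Subtract solutions that violate a single cap (substitute x_i' = x_i − (cap_i+1)): x_1 ≥ 4 gives C(9,3) = 84; x_2 ≥ 3 gives C(10,3) = 120; x_3 ≥ 8 gives C(5,3) = 10; x_4 ≥ 9 gives C(4,3) = 4. Together 218.
Add back pairs where two caps are both exceeded: 20 + 0 + 0 + 0 + 0 + 0 = 20.
By inclusion–exclusion the count is 286 − 218 + 20 = 88.

88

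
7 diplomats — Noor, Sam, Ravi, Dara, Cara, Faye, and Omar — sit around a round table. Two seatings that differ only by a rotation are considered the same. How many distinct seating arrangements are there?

Seat Noor anywhere (absorbing the rotational symmetry), then permute the other 6: (6)! = 720.

720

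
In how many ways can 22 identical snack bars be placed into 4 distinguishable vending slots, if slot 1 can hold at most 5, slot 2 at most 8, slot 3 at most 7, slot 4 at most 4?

10

Without the upper bounds there are C(25,3) = 2300 ways to split 22 among 4 vending slots.
Subtract solutions that violate a single cap (substitute x_i' = x_i − (cap_i+1)): x_1 ≥ 6 gives C(19,3) = 969; x_2 ≥ 9 gives C(16,3) = 560; x_3 ≥ 8 gives C(17,3) = 680; x_4 ≥ 5 gives C(20,3) = 1140. Together 3349.
Add back pairs where two caps are both exceeded: 120 + 165 + 364 + 56 + 165 + 220 = 1090.
Subtract triples: 0 + 10 + 20 + 1 = 31.
By inclusion–exclusion the count is 2300 − 3349 + 1090 − 31 = 10.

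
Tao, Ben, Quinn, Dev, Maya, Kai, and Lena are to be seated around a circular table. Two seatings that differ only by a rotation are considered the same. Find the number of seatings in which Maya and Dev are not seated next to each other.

480

Without the restriction there are (6)! = 720 seatings.
Seatings with Maya beside Dev: treat them as a block with 2 internal orders, giving 2 × (5)! = 240.
Subtracting, 720 − 240 = 480.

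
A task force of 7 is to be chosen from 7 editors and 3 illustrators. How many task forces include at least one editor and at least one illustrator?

119

Unrestricted: C(10,7) = 120 ways to pick any 7 of the 10.
Subtract selections that omit an entire group: no editors → C(3,7) = 0; no illustrators → C(7,7) = 1.
Both groups omitted at once is impossible, so 120 − 1 = 119.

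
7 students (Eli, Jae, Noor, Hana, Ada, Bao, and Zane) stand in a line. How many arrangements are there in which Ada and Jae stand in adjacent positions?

Place the 5 others and the Ada-Jae pair as 6 objects in a line; the pair has 2 internal arrangements.
So the count is 2·(6)! = 1440.

1440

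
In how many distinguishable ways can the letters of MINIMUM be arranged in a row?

420

The 7 letters of MINIMUM have repeats: I appearing twice and M appearing 3 times.
So there are 7! / (3!·2!) = 420 distinguishable arrangements.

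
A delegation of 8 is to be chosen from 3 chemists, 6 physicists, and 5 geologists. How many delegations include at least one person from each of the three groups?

With no constraint there are C(14,8) = 3003 possible selections.
Selections missing a whole group: no chemists → C(11,8) = 165; no physicists → C(8,8) = 1; no geologists → C(9,8) = 9.
Add back selections omitting two groups (i.e. drawn from a single group): C(3,8) + C(6,8) + C(5,8) = 0.
By inclusion–exclusion: 3003 − 175 + 0 = 2828.

2828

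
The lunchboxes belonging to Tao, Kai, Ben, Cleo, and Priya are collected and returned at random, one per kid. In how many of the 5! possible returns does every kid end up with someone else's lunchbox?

44

Count assignments avoiding every fixed point. For any j of the 5 kids fixed to their own lunchbox, the other 5−j can be arranged in (5−j)! ways.
By inclusion–exclusion this is Σ_{j=0}^{5} (−1)^j C(5,j)·(5−j)!.
Computing: 120 − 120 + 60 − 20 + 5 − 1 = 44.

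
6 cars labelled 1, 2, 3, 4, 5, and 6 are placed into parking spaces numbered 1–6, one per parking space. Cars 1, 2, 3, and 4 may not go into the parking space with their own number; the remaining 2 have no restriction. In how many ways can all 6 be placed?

362

Let Aᵢ (for 1 ≤ i ≤ 4) be the placements that put car i in its forbidden parking space. Any j of these fix j positions, leaving (6−j)! ways to fill the rest, and there are C(4,j) ways to pick which j.
By inclusion–exclusion, the number of valid placements is Σ_{j=0}^{4} (−1)^j C(4,j)·(6−j)!.
Computing: 720 − 480 + 144 − 24 + 2 = 362.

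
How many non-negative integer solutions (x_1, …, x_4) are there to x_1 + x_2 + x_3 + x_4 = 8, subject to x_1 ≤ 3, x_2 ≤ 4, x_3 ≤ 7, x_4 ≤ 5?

99

By stars and bars, unrestricted non-negative solutions to x_1+…+x_4 = 8 number C(8+3,3) = 165.
Subtract solutions that violate a single cap (substitute x_i' = x_i − (cap_i+1)): x_1 ≥ 4 gives C(7,3) = 35; x_2 ≥ 5 gives C(6,3) = 20; x_3 ≥ 8 gives C(3,3) = 1; x_4 ≥ 6 gives C(5,3) = 10. Together 66.
No two caps can be exceeded simultaneously, so the pair terms are all 0.
By inclusion–exclusion the count is 165 − 66 + 0 = 99.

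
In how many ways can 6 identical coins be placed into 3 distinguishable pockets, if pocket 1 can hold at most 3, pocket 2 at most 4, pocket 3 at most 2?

By stars and bars, unrestricted non-negative solutions to x_1+…+x_3 = 6 number C(6+2,2) = 28.
Subtract solutions that violate a single cap (substitute x_i' = x_i − (cap_i+1)): x_1 ≥ 4 gives C(4,2) = 6; x_2 ≥ 5 gives C(3,2) = 3; x_3 ≥ 3 gives C(5,2) = 10. Together 19.
No two caps can be exceeded simultaneously, so the pair terms are all 0.
By inclusion–exclusion the count is 28 − 19 + 0 = 9.

9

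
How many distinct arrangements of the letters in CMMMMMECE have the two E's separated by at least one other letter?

Total arrangements of CMMMMMECE: 9!/(5!·2!·2!) = 756.
Arrangements with the E's together: treat EE as one letter, giving (8)!/(5!·2!) = 168.
Hence 756 − 168 = 588.

588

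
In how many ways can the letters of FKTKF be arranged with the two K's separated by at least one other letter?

18

There are 5!/(2!·2!) = 30 arrangements of FKTKF in total.
Arrangements with the K's together: treat KK as one letter, giving (4)!/(2!) = 12.
Hence 30 − 12 = 18.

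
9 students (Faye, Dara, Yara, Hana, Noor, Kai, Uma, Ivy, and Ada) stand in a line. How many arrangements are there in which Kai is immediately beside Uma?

80640

Glue Kai and Uma into one block (2 internal orders), leaving 8 units to arrange in a row.
That gives 2 × 8! = 2 × 40320 = 80640.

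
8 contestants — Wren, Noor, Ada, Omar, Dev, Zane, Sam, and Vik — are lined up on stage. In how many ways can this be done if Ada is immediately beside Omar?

10080

Place the 6 others and the Ada-Omar pair as 7 objects in a line; the pair has 2 internal arrangements.
So the count is 2·(7)! = 10080.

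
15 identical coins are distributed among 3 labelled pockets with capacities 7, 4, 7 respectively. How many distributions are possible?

10

Without the upper bounds there are C(17,2) = 136 ways to split 15 among 3 pockets.
Subtract solutions that violate a single cap (substitute x_i' = x_i − (cap_i+1)): x_1 ≥ 8 gives C(9,2) = 36; x_2 ≥ 5 gives C(12,2) = 66; x_3 ≥ 8 gives C(9,2) = 36. Together 138.
Add back pairs where two caps are both exceeded: 6 + 0 + 6 = 12.
By inclusion–exclusion the count is 136 − 138 + 12 = 10.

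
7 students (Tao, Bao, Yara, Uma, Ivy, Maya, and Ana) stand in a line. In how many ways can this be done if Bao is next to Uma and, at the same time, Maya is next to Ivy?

480

Treat {Bao,Uma} as one block (2 orders) and {Maya,Ivy} as another (2 orders).
That leaves 5 units to arrange: 2 × 2 × 5! = 4 × 120 = 480.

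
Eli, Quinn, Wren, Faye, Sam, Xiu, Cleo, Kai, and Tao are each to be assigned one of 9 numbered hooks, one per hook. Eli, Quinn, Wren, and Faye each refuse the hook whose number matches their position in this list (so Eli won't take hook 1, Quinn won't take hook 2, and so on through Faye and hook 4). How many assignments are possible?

229080

Let Aᵢ (for 1 ≤ i ≤ 4) be the placements that put person i in their forbidden hook. Any j of these fix j positions, leaving (9−j)! ways to fill the rest, and there are C(4,j) ways to pick which j.
By inclusion–exclusion, the number of valid placements is Σ_{j=0}^{4} (−1)^j C(4,j)·(9−j)!.
Computing: 362880 − 161280 + 30240 − 2880 + 120 = 229080.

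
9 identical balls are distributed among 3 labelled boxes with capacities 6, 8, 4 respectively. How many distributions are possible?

Ignoring the caps, the number of non-negative solutions to x_1+…+x_3 = 9 is C(11,2) = 55.
Subtract solutions that violate a single cap (substitute x_i' = x_i − (cap_i+1)): x_1 ≥ 7 gives C(4,2) = 6; x_2 ≥ 9 gives C(2,2) = 1; x_3 ≥ 5 gives C(6,2) = 15. Together 22.
No two caps can be exceeded simultaneously, so the pair terms are all 0.
By inclusion–exclusion the count is 55 − 22 + 0 = 33.

33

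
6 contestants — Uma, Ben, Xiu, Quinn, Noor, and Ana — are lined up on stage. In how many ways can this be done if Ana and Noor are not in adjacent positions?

480

There are 6! = 720 arrangements in all. If Ana and Noor are adjacent, merging them into one block gives 2·(5)! = 240 arrangements.
So 720 − 240 = 480 arrangements keep them apart.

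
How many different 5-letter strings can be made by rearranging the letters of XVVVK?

20

Letter multiplicities in XVVVK: K×1, V×3, X×1.
The number of distinct arrangements is 5!/(3!) = 120/6 = 20.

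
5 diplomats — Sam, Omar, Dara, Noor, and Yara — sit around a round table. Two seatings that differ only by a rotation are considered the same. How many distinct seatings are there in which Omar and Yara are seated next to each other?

12

Glue Omar and Yara into a block (2 internal orders). Seating 4 units around a circle gives (3)! arrangements.
So 2 × (3)! = 2 × 6 = 12.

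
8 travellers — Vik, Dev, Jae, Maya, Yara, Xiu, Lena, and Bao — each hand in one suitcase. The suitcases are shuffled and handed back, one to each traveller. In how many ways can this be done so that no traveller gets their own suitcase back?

14833

Count assignments avoiding every fixed point. For any j of the 8 travellers fixed to their own suitcase, the other 8−j can be arranged in (8−j)! ways.
By inclusion–exclusion this is Σ_{j=0}^{8} (−1)^j C(8,j)·(8−j)!.
Computing: 40320 − 40320 + 20160 − 6720 + 1680 − 336 + 56 − 8 + 1 = 14833.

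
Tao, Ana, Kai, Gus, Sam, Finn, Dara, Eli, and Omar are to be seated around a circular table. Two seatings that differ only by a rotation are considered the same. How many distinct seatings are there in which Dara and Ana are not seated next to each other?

Without the restriction there are (8)! = 40320 seatings.
Seatings with Dara beside Ana: treat them as a block with 2 internal orders, giving 2 × (7)! = 10080.
Subtracting, 40320 − 10080 = 30240.

30240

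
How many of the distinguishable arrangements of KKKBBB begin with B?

10

With the first slot taken by B, it remains to arrange the other 5 letters (KKKBB).
Those 5 letters have B appearing twice and K appearing 3 times, giving (5)!/(3!·2!) = 10.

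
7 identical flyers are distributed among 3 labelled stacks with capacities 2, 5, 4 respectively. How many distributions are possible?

12

By stars and bars, unrestricted non-negative solutions to x_1+…+x_3 = 7 number C(7+2,2) = 36.
Subtract solutions that violate a single cap (substitute x_i' = x_i − (cap_i+1)): x_1 ≥ 3 gives C(6,2) = 15; x_2 ≥ 6 gives C(3,2) = 3; x_3 ≥ 5 gives C(4,2) = 6. Together 24.
No two caps can be exceeded simultaneously, so the pair terms are all 0.
By inclusion–exclusion the count is 36 − 24 + 0 = 12.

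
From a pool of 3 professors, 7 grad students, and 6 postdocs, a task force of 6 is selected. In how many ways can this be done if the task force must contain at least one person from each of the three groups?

Total 6-person selections from all 16: C(16,6) = 8008.
Selections missing a whole group: no professors → C(13,6) = 1716; no grad students → C(9,6) = 84; no postdocs → C(10,6) = 210.
Add back selections omitting two groups (i.e. drawn from a single group): C(3,6) + C(7,6) + C(6,6) = 8.
By inclusion–exclusion: 8008 − 2010 + 8 = 6006.

6006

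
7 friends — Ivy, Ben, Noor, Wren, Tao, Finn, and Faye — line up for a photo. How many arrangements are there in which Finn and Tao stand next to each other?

Treat {Finn, Tao} as a single unit. There are 6 units to order, and the pair itself can be ordered 2 ways.
That gives 2 × 6! = 2 × 720 = 1440.

1440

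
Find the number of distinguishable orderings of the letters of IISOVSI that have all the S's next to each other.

120

Treat the 2 copies of S as a single block. The multiset to arrange is then {SS, I, I, I, O, V}, 6 items in all.
That gives (6)!/(3!) = 120 arrangements.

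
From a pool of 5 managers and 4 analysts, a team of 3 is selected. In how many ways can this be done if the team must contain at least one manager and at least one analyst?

With no constraint there are C(9,3) = 84 possible selections.
Subtract selections that omit an entire group: no managers → C(4,3) = 4; no analysts → C(5,3) = 10.
Both groups omitted at once is impossible, so 84 − 14 = 70.

70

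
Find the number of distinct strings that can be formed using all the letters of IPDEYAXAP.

Letter multiplicities in IPDEYAXAP: A×2, D×1, E×1, I×1, P×2, X×1, Y×1.
So there are 9! / (2!·2!) = 90720 distinguishable arrangements.

90720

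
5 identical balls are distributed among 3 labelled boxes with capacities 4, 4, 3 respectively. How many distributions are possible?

Without the upper bounds there are C(7,2) = 21 ways to split 5 among 3 boxes.
Subtract solutions that violate a single cap (substitute x_i' = x_i − (cap_i+1)): x_1 ≥ 5 gives C(2,2) = 1; x_2 ≥ 5 gives C(2,2) = 1; x_3 ≥ 4 gives C(3,2) = 3. Together 5.
No two caps can be exceeded simultaneously, so the pair terms are all 0.
By inclusion–exclusion the count is 21 − 5 + 0 = 16.

16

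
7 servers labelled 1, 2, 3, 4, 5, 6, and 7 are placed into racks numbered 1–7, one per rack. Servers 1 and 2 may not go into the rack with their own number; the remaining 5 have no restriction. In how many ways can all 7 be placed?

3720

Let Aᵢ (for i ∈ {1, 2}) be the placements that put server i in its forbidden rack. Any j of these fix j positions, leaving (7−j)! ways to fill the rest, and there are C(2,j) ways to pick which j.
By inclusion–exclusion, the number of valid placements is Σ_{j=0}^{2} (−1)^j C(2,j)·(7−j)!.
Computing: 5040 − 1440 + 120 = 3720.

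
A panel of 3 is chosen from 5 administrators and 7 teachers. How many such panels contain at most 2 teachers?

185

Split by how many teachers are chosen (0 through 2).
Sum: C(7,0)·C(5,3) + C(7,1)·C(5,2) + C(7,2)·C(5,1) = 10 + 70 + 105 = 185.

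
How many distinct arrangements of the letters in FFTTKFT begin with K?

With the first slot taken by K, it remains to arrange the other 6 letters (FFTTFT).
Those 6 letters have F appearing 3 times and T appearing 3 times, giving (6)!/(3!·3!) = 20.

20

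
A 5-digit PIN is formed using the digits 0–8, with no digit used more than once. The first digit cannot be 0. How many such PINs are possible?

The first digit has 9−1 = 8 choices (anything except 0).
The remaining 4 digits are filled from the other 8 symbols without repetition: 8 × 7 × 6 × 5 = 1680.
Total: 8 × 1680 = 13440.

13440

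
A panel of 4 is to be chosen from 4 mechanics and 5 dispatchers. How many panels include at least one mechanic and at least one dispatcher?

120

With no constraint there are C(9,4) = 126 possible selections.
Subtract selections that omit an entire group: no mechanics → C(5,4) = 5; no dispatchers → C(4,4) = 1.
Both groups omitted at once is impossible, so 126 − 6 = 120.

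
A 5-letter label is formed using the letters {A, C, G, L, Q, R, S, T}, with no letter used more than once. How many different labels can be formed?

6720

With no repetition, fill the 5 letters in order: 8 choices, then 7, down to 4.
That product is 8 × 7 × 6 × 5 × 4 = 6720.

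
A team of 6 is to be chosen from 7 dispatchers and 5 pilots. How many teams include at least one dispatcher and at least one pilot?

917

Unrestricted: C(12,6) = 924 ways to pick any 6 of the 12.
Selections missing a whole group: no dispatchers → C(5,6) = 0; no pilots → C(7,6) = 7.
Both groups omitted at once is impossible, so 924 − 7 = 917.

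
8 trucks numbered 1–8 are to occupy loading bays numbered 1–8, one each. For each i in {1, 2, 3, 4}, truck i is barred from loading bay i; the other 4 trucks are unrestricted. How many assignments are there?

24024

Let Aᵢ (for 1 ≤ i ≤ 4) be the placements that put truck i in its forbidden loading bay. Any j of these fix j positions, leaving (8−j)! ways to fill the rest, and there are C(4,j) ways to pick which j.
By inclusion–exclusion, the number of valid placements is Σ_{j=0}^{4} (−1)^j C(4,j)·(8−j)!.
Computing: 40320 − 20160 + 4320 − 480 + 24 = 24024.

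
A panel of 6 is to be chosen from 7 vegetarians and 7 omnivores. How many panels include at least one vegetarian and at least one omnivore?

With no constraint there are C(14,6) = 3003 possible selections.
Subtract selections that omit an entire group: no vegetarians → C(7,6) = 7; no omnivores → C(7,6) = 7.
Both groups omitted at once is impossible, so 3003 − 14 = 2989.

2989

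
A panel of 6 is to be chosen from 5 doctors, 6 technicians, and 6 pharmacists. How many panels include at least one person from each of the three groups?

10530

Total 6-person selections from all 17: C(17,6) = 12376.
Subtract selections that omit an entire group: no doctors → C(12,6) = 924; no technicians → C(11,6) = 462; no pharmacists → C(11,6) = 462.
Add back selections omitting two groups (i.e. drawn from a single group): C(5,6) + C(6,6) + C(6,6) = 2.
By inclusion–exclusion: 12376 − 1848 + 2 = 10530.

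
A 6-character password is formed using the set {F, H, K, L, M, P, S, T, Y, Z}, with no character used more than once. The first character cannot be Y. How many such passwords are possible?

136080

The first character has 10−1 = 9 choices (anything except Y).
The remaining 5 characters are filled from the other 9 symbols without repetition: 9 × 8 × 7 × 6 × 5 = 15120.
Total: 9 × 15120 = 136080.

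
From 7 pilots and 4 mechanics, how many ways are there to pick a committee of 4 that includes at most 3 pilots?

Split by how many pilots are chosen (0 through 3).
Sum: C(7,0)·C(4,4) + C(7,1)·C(4,3) + C(7,2)·C(4,2) + C(7,3)·C(4,1) = 1 + 28 + 126 + 140 = 295.

295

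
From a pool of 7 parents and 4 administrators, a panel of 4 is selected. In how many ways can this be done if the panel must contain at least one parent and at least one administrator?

294

Total 4-person selections from all 11: C(11,4) = 330.
Selections missing a whole group: no parents → C(4,4) = 1; no administrators → C(7,4) = 35.
Both groups omitted at once is impossible, so 330 − 36 = 294.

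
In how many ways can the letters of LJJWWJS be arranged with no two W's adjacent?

There are 7!/(3!·2!) = 420 arrangements of LJJWWJS in total.
Arrangements with the W's together: treat WW as one letter, giving (6)!/(3!) = 120.
Hence 420 − 120 = 300.

300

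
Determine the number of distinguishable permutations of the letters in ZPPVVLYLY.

ZPPVVLYLY has 9 letters with L appearing twice, P appearing twice, V appearing twice, and Y appearing twice.
So there are 9! / (2!·2!·2!·2!) = 22680 distinguishable arrangements.

22680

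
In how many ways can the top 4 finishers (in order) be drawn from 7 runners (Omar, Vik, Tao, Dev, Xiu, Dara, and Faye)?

840

This is an ordered selection of 4 from 7: P(7,4).
That gives 7 × 6 × 5 × 4 = 840.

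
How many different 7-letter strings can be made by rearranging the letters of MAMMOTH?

840

MAMMOTH has 7 letters with M appearing 3 times.
So there are 7! / (3!) = 840 distinguishable arrangements.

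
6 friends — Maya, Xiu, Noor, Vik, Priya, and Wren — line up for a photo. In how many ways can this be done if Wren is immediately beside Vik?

240

Glue Wren and Vik into one block (2 internal orders), leaving 5 units to arrange in a row.
So the count is 2·(5)! = 240.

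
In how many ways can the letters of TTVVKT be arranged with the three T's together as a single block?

12

Treat the 3 copies of T as a single block. The multiset to arrange is then {TTT, K, V, V}, 4 items in all.
That gives (4)!/(2!) = 12 arrangements.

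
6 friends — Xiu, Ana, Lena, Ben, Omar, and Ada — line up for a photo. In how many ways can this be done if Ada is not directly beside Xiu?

480

There are 6! = 720 arrangements in all. If Ada and Xiu are adjacent, merging them into one block gives 2·(5)! = 240 arrangements.
So 720 − 240 = 480 arrangements keep them apart.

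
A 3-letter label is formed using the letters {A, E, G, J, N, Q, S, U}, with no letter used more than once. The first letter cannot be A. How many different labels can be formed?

The first letter has 8−1 = 7 choices (anything except A).
The remaining 2 letters are filled from the other 7 symbols without repetition: 7 × 6 = 42.
Total: 7 × 42 = 294.

294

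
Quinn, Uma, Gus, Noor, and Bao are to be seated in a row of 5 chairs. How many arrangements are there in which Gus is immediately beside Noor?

48

Glue Gus and Noor into one block (2 internal orders), leaving 4 units to arrange in a row.
That gives 2 × 4! = 2 × 24 = 48.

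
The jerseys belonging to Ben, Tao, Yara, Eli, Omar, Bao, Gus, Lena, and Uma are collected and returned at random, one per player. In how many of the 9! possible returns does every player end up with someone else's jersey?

Count assignments avoiding every fixed point. For any j of the 9 players fixed to their old jersey, the other 9−j can be arranged in (9−j)! ways.
By inclusion–exclusion this is Σ_{j=0}^{9} (−1)^j C(9,j)·(9−j)!.
Computing: 362880 − 362880 + 181440 − 60480 + 15120 − 3024 + 504 − 72 + 9 − 1 = 133496.

133496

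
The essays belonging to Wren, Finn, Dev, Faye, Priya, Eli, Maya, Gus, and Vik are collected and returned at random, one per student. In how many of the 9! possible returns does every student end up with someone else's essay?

Let Aᵢ be the assignments in which student i gets their own essay. We want the size of the complement of A₁∪…∪A_9.
By inclusion–exclusion this is Σ_{j=0}^{9} (−1)^j C(9,j)·(9−j)!.
Computing: 362880 − 362880 + 181440 − 60480 + 15120 − 3024 + 504 − 72 + 9 − 1 = 133496.

133496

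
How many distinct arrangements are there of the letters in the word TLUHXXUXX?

7560

Letter multiplicities in TLUHXXUXX: H×1, L×1, T×1, U×2, X×4.
So there are 9! / (4!·2!) = 7560 distinguishable arrangements.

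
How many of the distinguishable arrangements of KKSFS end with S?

With the last slot taken by S, it remains to arrange the other 4 letters (KKFS).
Those 4 letters have K appearing twice, giving (4)!/(2!) = 12.

12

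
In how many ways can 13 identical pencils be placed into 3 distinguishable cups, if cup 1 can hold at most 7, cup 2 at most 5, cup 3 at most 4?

10

By stars and bars, unrestricted non-negative solutions to x_1+…+x_3 = 13 number C(13+2,2) = 105.
Subtract solutions that violate a single cap (substitute x_i' = x_i − (cap_i+1)): x_1 ≥ 8 gives C(7,2) = 21; x_2 ≥ 6 gives C(9,2) = 36; x_3 ≥ 5 gives C(10,2) = 45. Together 102.
Add back pairs where two caps are both exceeded: 0 + 1 + 6 = 7.
By inclusion–exclusion the count is 105 − 102 + 7 = 10.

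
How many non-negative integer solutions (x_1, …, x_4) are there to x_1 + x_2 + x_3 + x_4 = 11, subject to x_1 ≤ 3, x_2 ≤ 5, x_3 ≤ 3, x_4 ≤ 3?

20

Ignoring the caps, the number of non-negative solutions to x_1+…+x_4 = 11 is C(14,3) = 364.
Subtract solutions that violate a single cap (substitute x_i' = x_i − (cap_i+1)): x_1 ≥ 4 gives C(10,3) = 120; x_2 ≥ 6 gives C(8,3) = 56; x_3 ≥ 4 gives C(10,3) = 120; x_4 ≥ 4 gives C(10,3) = 120. Together 416.
Add back pairs where two caps are both exceeded: 4 + 20 + 20 + 4 + 4 + 20 = 72.
By inclusion–exclusion the count is 364 − 416 + 72 = 20.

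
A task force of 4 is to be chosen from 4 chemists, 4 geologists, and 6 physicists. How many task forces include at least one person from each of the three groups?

528

Unrestricted: C(14,4) = 1001 ways to pick any 4 of the 14.
Subtract selections that omit an entire group: no chemists → C(10,4) = 210; no geologists → C(10,4) = 210; no physicists → C(8,4) = 70.
Add back selections omitting two groups (i.e. drawn from a single group): C(4,4) + C(4,4) + C(6,4) = 17.
By inclusion–exclusion: 1001 − 490 + 17 = 528.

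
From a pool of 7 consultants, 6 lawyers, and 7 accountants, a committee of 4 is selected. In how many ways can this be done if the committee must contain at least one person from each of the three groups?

2499

Unrestricted: C(20,4) = 4845 ways to pick any 4 of the 20.
Selections missing a whole group: no consultants → C(13,4) = 715; no lawyers → C(14,4) = 1001; no accountants → C(13,4) = 715.
Add back selections omitting two groups (i.e. drawn from a single group): C(7,4) + C(6,4) + C(7,4) = 85.
By inclusion–exclusion: 4845 − 2431 + 85 = 2499.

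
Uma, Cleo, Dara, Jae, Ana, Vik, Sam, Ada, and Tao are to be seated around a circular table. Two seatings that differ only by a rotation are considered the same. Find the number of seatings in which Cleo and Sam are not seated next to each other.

30240

Without the restriction there are (8)! = 40320 seatings.
Those with Cleo next to Sam: fuse the pair into one unit and seat 8 units around a circle — 2·(7)! = 10080.
Subtracting, 40320 − 10080 = 30240.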